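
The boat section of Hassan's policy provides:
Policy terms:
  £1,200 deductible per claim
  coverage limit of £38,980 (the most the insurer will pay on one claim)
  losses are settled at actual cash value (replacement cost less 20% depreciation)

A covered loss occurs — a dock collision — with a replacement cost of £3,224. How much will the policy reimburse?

£1,379.20

At 20% depreciation, ACV = £3,224 − £644.80 = £2,579.20.
After the deductible, £2,579.20 − £1,200 = £1,379.20 remains.
£1,379.20 ≤ £38,980, so the limit doesn't bind; insurer pays £1,379.20.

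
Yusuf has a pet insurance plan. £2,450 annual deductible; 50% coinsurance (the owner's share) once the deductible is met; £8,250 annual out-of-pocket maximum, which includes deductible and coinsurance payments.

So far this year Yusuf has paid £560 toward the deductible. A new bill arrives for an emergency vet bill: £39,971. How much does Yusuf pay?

£7,690

Remaining deductible: £2,450 − £560 = £1,890.
The remaining £38,081 (= £39,971 − £1,890) moves to coinsurance.
Owner's 50% share of £38,081 is £19,040.50.
Owner responsibility before any cap: £1,890 + £19,040.50 = £20,930.50.
Year-to-date out-of-pocket would reach £560 + £20,930.50 = £21,490.50, above the £8,250 maximum, so the owner pays only £8,250 − £560 = £7,690.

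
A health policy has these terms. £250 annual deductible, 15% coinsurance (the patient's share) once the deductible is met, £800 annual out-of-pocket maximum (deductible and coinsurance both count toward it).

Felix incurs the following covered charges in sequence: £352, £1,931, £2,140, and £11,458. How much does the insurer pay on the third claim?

£1,894.95

Claim 1 (£352): £250 finishes the deductible; £102 goes to coinsurance; patient's 15% is £15.30. Patient pays £265.30; OOP now £265.30. Insurer: £352 − £265.30 = £86.70.
Claim 2 (£1,931): 15% coinsurance on £1,931 = £289.65. Patient owes £289.65 (running OOP £554.95). Plan pays £1,931 − £289.65 = £1,641.35.
Claim 3 (£2,140): deductible met; 15% of £2,140 = £321. OOP would hit £875.95 > £800, so the cap limits the patient to £800 − £554.95 = £245.05. Insurer: £2,140 − £245.05 = £1,894.95.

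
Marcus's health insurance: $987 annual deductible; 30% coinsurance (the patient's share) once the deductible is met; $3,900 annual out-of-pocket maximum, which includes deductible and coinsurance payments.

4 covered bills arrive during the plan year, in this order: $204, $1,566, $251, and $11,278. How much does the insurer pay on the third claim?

#1 ($204): fully absorbed by the deductible. Patient owes $204 (running OOP $204). Insurer: $204 − $204 = $0.
#2 ($1,566): $783 finishes the deductible; $783 goes to coinsurance; coinsurance $783 × 30% = $234.90. Cost to patient: $1,017.90. OOP to date $1,221.90. Insurer: $1,566 − $1,017.90 = $548.10.
#3 ($251): 30% coinsurance on $251 = $75.30. Patient pays $75.30; OOP now $1,297.20. Plan pays $251 − $75.30 = $175.70.

$175.70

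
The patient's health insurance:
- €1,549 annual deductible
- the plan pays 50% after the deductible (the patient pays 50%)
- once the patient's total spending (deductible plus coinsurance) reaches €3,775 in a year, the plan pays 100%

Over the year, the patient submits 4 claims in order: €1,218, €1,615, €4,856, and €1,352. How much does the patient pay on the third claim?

€1,584

Bill 1, €1,218: entire amount goes to the deductible. Patient pays €1,218; OOP now €1,218.
Bill 2, €1,615: €331 finishes the deductible; €1,284 goes to coinsurance; 50% of €1,284 = €642. Patient owes €973 (running OOP €2,191).
Bill 3, €4,856: deductible met; 50% of €4,856 = €2,428. That would push OOP to €4,619, over the €3,775 cap, so patient pays €3,775 − €2,191 = €1,584.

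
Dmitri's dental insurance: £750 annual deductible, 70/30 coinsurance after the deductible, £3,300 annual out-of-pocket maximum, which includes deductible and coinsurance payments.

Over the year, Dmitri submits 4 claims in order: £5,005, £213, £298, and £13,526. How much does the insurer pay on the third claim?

£208.60

Claim 1 (£5,005): £750 to deductible, leaving £4,255; patient's 30% is £1,276.50. Cost to patient: £2,026.50. OOP to date £2,026.50. Plan pays £5,005 − £2,026.50 = £2,978.50.
Claim 2 (£213): deductible met; 30% of £213 = £63.90. Cost to patient: £63.90. OOP to date £2,090.40. Insurer: £213 − £63.90 = £149.10.
Claim 3 (£298): deductible met; 30% of £298 = £89.40. Patient owes £89.40 (running OOP £2,179.80). Plan pays £298 − £89.40 = £208.60.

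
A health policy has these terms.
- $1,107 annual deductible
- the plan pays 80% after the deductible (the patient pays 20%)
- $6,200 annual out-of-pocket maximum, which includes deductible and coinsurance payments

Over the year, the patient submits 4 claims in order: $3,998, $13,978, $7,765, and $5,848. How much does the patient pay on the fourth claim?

$166.20

Claim 1 — $3,998: deductible takes $1,107, $2,891 remains; coinsurance $2,891 × 20% = $578.20. Patient pays $1,685.20; OOP now $1,685.20.
Claim 2 — $13,978: deductible met; 20% of $13,978 = $2,795.60. Patient pays $2,795.60; OOP now $4,480.80.
Claim 3 — $7,765: deductible already satisfied, so patient's share is 20% × $7,765 = $1,553. Patient pays $1,553; OOP now $6,033.80.
Claim 4 — $5,848: deductible already satisfied, so patient's share is 20% × $5,848 = $1,169.60. That would push OOP to $7,203.40, over the $6,200 cap, so patient pays $6,200 − $6,033.80 = $166.20.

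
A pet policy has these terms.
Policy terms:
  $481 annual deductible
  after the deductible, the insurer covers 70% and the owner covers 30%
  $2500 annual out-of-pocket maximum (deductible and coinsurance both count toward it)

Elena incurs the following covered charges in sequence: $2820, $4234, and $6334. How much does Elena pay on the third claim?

$47.10

Bill 1, $2820: $481 finishes the deductible; $2339 goes to coinsurance; owner's 30% is $701.70. Owner pays $1182.70; OOP now $1182.70.
Bill 2, $4234: deductible already satisfied, so owner's share is 30% × $4234 = $1270.20. Cost to owner: $1270.20. OOP to date $2452.90.
Bill 3, $6334: deductible already satisfied, so owner's share is 30% × $6334 = $1900.20. Adding that to $2452.90 gives $4353.10, past the $2500 cap; owner pays only $2500 − $2452.90 = $47.10.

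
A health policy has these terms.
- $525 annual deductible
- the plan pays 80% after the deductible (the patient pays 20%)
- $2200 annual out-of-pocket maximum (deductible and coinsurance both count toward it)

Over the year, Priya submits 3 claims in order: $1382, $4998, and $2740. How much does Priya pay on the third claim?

$504

Claim 1 ($1382): $525 to deductible, leaving $857; patient's 20% is $171.40. Cost to patient: $696.40. OOP to date $696.40.
Claim 2 ($4998): deductible met; 20% of $4998 = $999.60. Cost to patient: $999.60. OOP to date $1696.
Claim 3 ($2740): 20% coinsurance on $2740 = $548. OOP would hit $2244 > $2200, so the cap limits the patient to $2200 − $1696 = $504.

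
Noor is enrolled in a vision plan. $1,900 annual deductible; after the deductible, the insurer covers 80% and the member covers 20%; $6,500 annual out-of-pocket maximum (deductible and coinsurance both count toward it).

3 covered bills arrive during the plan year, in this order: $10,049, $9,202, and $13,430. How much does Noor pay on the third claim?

#1 ($10,049): $1,900 to deductible, leaving $8,149; 20% of $8,149 = $1,629.80. Member pays $3,529.80; OOP now $3,529.80.
#2 ($9,202): 20% coinsurance on $9,202 = $1,840.40. Member owes $1,840.40 (running OOP $5,370.20).
#3 ($13,430): 20% coinsurance on $13,430 = $2,686. Adding that to $5,370.20 gives $8,056.20, past the $6,500 cap; member pays only $6,500 − $5,370.20 = $1,129.80.

$1,129.80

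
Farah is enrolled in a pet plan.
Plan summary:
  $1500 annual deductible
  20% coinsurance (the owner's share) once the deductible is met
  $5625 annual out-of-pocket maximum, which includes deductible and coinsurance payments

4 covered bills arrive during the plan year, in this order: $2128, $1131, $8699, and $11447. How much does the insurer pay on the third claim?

#1 ($2128): $1500 to deductible, leaving $628; coinsurance $628 × 20% = $125.60. Cost to owner: $1625.60. OOP to date $1625.60. Insurer: $2128 − $1625.60 = $502.40.
#2 ($1131): 20% coinsurance on $1131 = $226.20. Owner owes $226.20 (running OOP $1851.80). Plan pays $1131 − $226.20 = $904.80.
#3 ($8699): deductible met; 20% of $8699 = $1739.80. Cost to owner: $1739.80. OOP to date $3591.60. Insurer: $8699 − $1739.80 = $6959.20.

$6959.20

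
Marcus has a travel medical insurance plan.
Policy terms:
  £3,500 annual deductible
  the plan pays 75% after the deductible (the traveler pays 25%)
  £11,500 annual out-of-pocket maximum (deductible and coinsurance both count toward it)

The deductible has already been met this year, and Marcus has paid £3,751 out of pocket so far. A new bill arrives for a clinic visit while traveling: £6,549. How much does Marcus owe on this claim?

£1,637.25

With the deductible met, the entire £6,549 is subject to coinsurance.
Traveler's 25% share of £6,549 is £1,637.25.
Cumulative spending £3,751 + £1,637.25 = £5,388.25 stays under the £11,500 maximum.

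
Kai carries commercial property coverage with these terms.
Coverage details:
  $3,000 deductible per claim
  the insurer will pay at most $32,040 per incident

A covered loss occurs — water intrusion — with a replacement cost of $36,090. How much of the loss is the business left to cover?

Subtract the deductible: $36,090 − $3,000 = $33,090.
Since $33,090 > $32,040, the payout is capped at $32,040.
Business's share is the uncovered remainder: $36,090 − $32,040 = $4,050.

$4,050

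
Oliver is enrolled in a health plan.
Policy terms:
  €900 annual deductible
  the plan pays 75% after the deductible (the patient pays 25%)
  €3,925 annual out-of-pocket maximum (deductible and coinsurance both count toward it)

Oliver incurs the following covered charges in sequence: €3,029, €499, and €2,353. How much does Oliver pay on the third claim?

Claim 1 — €3,029: €900 finishes the deductible; €2,129 goes to coinsurance; coinsurance €2,129 × 25% = €532.25. Cost to patient: €1,432.25. OOP to date €1,432.25.
Claim 2 — €499: deductible met; 25% of €499 = €124.75. Cost to patient: €124.75. OOP to date €1,557.
Claim 3 — €2,353: deductible already satisfied, so patient's share is 25% × €2,353 = €588.25. Cost to patient: €588.25. OOP to date €2,145.25.

€588.25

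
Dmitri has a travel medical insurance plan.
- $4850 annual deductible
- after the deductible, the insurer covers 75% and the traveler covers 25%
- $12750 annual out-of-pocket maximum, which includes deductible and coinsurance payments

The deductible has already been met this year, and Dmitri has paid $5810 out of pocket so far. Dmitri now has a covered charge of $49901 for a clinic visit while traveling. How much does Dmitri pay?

With the deductible met, the entire $49901 is subject to coinsurance.
Coinsurance: $49901 × 25% = $12475.25.
That would bring total out-of-pocket to $18285.25, past the $12750 cap. The traveler is capped at $12750 − $5810 = $6940 on this claim.

$6940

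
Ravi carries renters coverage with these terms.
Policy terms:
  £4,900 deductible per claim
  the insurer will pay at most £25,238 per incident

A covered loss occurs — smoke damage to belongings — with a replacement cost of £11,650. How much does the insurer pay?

£6,750

Less the £4,900 deductible: £11,650 − £4,900 = £6,750.
£6,750 is within the £25,238 limit, so the insurer pays £6,750.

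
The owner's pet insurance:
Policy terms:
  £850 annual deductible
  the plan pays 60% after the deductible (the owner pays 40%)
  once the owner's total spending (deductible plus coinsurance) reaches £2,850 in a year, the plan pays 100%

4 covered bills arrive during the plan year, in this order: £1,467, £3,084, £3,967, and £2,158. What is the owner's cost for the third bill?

£519.60

Claim 1 (£1,467): £850 to deductible, leaving £617; owner's 40% is £246.80. Owner pays £1,096.80; OOP now £1,096.80.
Claim 2 (£3,084): deductible already satisfied, so owner's share is 40% × £3,084 = £1,233.60. Owner owes £1,233.60 (running OOP £2,330.40).
Claim 3 (£3,967): deductible met; 40% of £3,967 = £1,586.80. That would push OOP to £3,917.20, over the £2,850 cap, so owner pays £2,850 − £2,330.40 = £519.60.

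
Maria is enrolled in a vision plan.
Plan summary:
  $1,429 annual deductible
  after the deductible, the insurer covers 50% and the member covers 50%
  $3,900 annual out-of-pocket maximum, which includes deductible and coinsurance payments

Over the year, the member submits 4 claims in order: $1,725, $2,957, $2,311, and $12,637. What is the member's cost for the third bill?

Claim 1 — $1,725: $1,429 to deductible, leaving $296; 50% of $296 = $148. Cost to member: $1,577. OOP to date $1,577.
Claim 2 — $2,957: deductible already satisfied, so member's share is 50% × $2,957 = $1,478.50. Cost to member: $1,478.50. OOP to date $3,055.50.
Claim 3 — $2,311: 50% coinsurance on $2,311 = $1,155.50. Adding that to $3,055.50 gives $4,211, past the $3,900 cap; member pays only $3,900 − $3,055.50 = $844.50.

$844.50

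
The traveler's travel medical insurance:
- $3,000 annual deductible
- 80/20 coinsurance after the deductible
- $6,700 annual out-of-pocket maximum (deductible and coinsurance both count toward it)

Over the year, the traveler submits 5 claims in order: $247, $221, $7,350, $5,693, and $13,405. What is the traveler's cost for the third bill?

$3,495.60

#1 ($247): all of it applies to the deductible. Cost to traveler: $247. OOP to date $247.
#2 ($221): fully absorbed by the deductible. Cost to traveler: $221. OOP to date $468.
#3 ($7,350): $2,532 to deductible, leaving $4,818; traveler's 20% is $963.60. Traveler owes $3,495.60 (running OOP $3,963.60).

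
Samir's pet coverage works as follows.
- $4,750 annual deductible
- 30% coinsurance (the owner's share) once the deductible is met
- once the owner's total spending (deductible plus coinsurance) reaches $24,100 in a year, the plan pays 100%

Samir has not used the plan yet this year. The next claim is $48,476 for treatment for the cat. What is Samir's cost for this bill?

$17,867.80

Nothing has been paid toward the $4,750 deductible, so the first $4,750 of this charge is applied there.
That leaves $48,476 − $4,750 = $43,726 for coinsurance.
30% of $43,726 = $13,117.80 falls to the owner.
That puts the owner's cost at $4,750 + $13,117.80 = $17,867.80 before any cap.
Cumulative spending $0 + $17,867.80 = $17,867.80 stays under the $24,100 maximum.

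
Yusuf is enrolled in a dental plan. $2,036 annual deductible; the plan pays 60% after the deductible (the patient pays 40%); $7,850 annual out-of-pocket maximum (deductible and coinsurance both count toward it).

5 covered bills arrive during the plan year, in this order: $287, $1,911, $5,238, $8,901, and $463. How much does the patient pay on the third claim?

Claim 1 — $287: entire amount goes to the deductible. Cost to patient: $287. OOP to date $287.
Claim 2 — $1,911: $1,749 to deductible, leaving $162; coinsurance $162 × 40% = $64.80. Patient pays $1,813.80; OOP now $2,100.80.
Claim 3 — $5,238: deductible met; 40% of $5,238 = $2,095.20. Patient pays $2,095.20; OOP now $4,196.

$2,095.20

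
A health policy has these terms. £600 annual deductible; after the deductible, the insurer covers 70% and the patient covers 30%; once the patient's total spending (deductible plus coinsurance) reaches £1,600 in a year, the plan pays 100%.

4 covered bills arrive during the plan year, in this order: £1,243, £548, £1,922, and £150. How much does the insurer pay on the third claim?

£1,345.40

Claim 1 (£1,243): £600 to deductible, leaving £643; 30% of £643 = £192.90. Patient pays £792.90; OOP now £792.90. Insurer: £1,243 − £792.90 = £450.10.
Claim 2 (£548): 30% coinsurance on £548 = £164.40. Patient owes £164.40 (running OOP £957.30). Plan pays £548 − £164.40 = £383.60.
Claim 3 (£1,922): 30% coinsurance on £1,922 = £576.60. Cost to patient: £576.60. OOP to date £1,533.90. Plan pays £1,922 − £576.60 = £1,345.40.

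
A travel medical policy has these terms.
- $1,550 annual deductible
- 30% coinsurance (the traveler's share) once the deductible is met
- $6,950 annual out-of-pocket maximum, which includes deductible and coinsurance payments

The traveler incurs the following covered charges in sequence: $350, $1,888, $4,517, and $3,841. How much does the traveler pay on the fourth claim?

#1 ($350): all of it applies to the deductible. Traveler pays $350; OOP now $350.
#2 ($1,888): $1,200 finishes the deductible; $688 goes to coinsurance; traveler's 30% is $206.40. Traveler pays $1,406.40; OOP now $1,756.40.
#3 ($4,517): 30% coinsurance on $4,517 = $1,355.10. Traveler pays $1,355.10; OOP now $3,111.50.
#4 ($3,841): 30% coinsurance on $3,841 = $1,152.30. Cost to traveler: $1,152.30. OOP to date $4,263.80.

$1,152.30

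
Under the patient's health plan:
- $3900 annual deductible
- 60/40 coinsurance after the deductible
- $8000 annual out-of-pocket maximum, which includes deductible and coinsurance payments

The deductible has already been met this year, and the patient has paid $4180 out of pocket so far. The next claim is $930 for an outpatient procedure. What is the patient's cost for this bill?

$372

With the deductible met, the entire $930 is subject to coinsurance.
40% of $930 = $372 falls to the patient.
Year-to-date out-of-pocket becomes $4180 + $372 = $4552, still under the $8000 maximum, so no cap applies.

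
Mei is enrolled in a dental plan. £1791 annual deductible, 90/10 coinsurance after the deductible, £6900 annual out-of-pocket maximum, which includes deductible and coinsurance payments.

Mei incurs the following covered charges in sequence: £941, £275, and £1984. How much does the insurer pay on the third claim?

£1268.10

Bill 1, £941: fully absorbed by the deductible. Cost to patient: £941. OOP to date £941. Insurer: £941 − £941 = £0.
Bill 2, £275: all of it applies to the deductible. Cost to patient: £275. OOP to date £1216. Plan pays £275 − £275 = £0.
Bill 3, £1984: £575 to deductible, leaving £1409; coinsurance £1409 × 10% = £140.90. Patient pays £715.90; OOP now £1931.90. Plan pays £1984 − £715.90 = £1268.10.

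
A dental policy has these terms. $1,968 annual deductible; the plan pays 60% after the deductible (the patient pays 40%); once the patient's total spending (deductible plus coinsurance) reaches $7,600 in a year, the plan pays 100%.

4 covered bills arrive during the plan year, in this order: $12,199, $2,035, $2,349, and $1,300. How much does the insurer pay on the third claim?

Claim 1 ($12,199): $1,968 finishes the deductible; $10,231 goes to coinsurance; coinsurance $10,231 × 40% = $4,092.40. Patient pays $6,060.40; OOP now $6,060.40. Insurer: $12,199 − $6,060.40 = $6,138.60.
Claim 2 ($2,035): 40% coinsurance on $2,035 = $814. Patient owes $814 (running OOP $6,874.40). Plan pays $2,035 − $814 = $1,221.
Claim 3 ($2,349): deductible met; 40% of $2,349 = $939.60. Adding that to $6,874.40 gives $7,814, past the $7,600 cap; patient pays only $7,600 − $6,874.40 = $725.60. Plan pays $2,349 − $725.60 = $1,623.40.

$1,623.40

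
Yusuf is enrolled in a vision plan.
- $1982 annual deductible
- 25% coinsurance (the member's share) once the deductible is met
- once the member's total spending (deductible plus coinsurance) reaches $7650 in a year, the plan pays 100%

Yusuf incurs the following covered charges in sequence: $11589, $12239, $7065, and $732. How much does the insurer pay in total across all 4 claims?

$23975

#1 ($11589): $1982 finishes the deductible; $9607 goes to coinsurance; coinsurance $9607 × 25% = $2401.75. Cost to member: $4383.75. OOP to date $4383.75. Insurer: $11589 − $4383.75 = $7205.25.
#2 ($12239): 25% coinsurance on $12239 = $3059.75. Member owes $3059.75 (running OOP $7443.50). Insurer: $12239 − $3059.75 = $9179.25.
#3 ($7065): deductible already satisfied, so member's share is 25% × $7065 = $1766.25. OOP would hit $9209.75 > $7650, so the cap limits the member to $7650 − $7443.50 = $206.50. Insurer: $7065 − $206.50 = $6858.50.
#4 ($732): deductible met; 25% of $732 = $183. OOP would hit $7833 > $7650, so the cap limits the member to $7650 − $7650 = $0. Plan pays $732 − $0 = $732.
Insurer total = bills − member's total = $31625 − $7650 = $23975.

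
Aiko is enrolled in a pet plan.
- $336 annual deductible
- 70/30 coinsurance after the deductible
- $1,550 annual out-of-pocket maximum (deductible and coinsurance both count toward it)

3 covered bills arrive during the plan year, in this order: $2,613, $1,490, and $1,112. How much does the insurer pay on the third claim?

Bill 1, $2,613: $336 to deductible, leaving $2,277; coinsurance $2,277 × 30% = $683.10. Owner pays $1,019.10; OOP now $1,019.10. Insurer: $2,613 − $1,019.10 = $1,593.90.
Bill 2, $1,490: deductible already satisfied, so owner's share is 30% × $1,490 = $447. Owner pays $447; OOP now $1,466.10. Plan pays $1,490 − $447 = $1,043.
Bill 3, $1,112: 30% coinsurance on $1,112 = $333.60. Adding that to $1,466.10 gives $1,799.70, past the $1,550 cap; owner pays only $1,550 − $1,466.10 = $83.90. Insurer: $1,112 − $83.90 = $1,028.10.

$1,028.10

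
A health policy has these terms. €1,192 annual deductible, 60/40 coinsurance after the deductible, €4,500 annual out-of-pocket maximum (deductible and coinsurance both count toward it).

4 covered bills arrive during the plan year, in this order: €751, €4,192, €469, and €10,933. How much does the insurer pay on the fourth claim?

€9,313

Claim 1 — €751: fully absorbed by the deductible. Cost to patient: €751. OOP to date €751. Insurer: €751 − €751 = €0.
Claim 2 — €4,192: deductible takes €441, €3,751 remains; patient's 40% is €1,500.40. Patient pays €1,941.40; OOP now €2,692.40. Insurer: €4,192 − €1,941.40 = €2,250.60.
Claim 3 — €469: deductible already satisfied, so patient's share is 40% × €469 = €187.60. Patient owes €187.60 (running OOP €2,880). Plan pays €469 − €187.60 = €281.40.
Claim 4 — €10,933: deductible already satisfied, so patient's share is 40% × €10,933 = €4,373.20. OOP would hit €7,253.20 > €4,500, so the cap limits the patient to €4,500 − €2,880 = €1,620. Plan pays €10,933 − €1,620 = €9,313.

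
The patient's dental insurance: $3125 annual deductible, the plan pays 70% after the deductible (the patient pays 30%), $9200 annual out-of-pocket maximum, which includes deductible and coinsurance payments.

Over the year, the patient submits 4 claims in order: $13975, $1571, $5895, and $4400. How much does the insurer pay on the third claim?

#1 ($13975): deductible takes $3125, $10850 remains; coinsurance $10850 × 30% = $3255. Cost to patient: $6380. OOP to date $6380. Plan pays $13975 − $6380 = $7595.
#2 ($1571): deductible met; 30% of $1571 = $471.30. Patient pays $471.30; OOP now $6851.30. Insurer: $1571 − $471.30 = $1099.70.
#3 ($5895): deductible already satisfied, so patient's share is 30% × $5895 = $1768.50. Cost to patient: $1768.50. OOP to date $8619.80. Insurer: $5895 − $1768.50 = $4126.50.

$4126.50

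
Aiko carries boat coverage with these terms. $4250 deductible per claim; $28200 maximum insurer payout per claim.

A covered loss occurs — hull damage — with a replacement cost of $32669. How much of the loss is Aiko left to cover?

Less the $4250 deductible: $32669 − $4250 = $28419.
$28419 exceeds the $28200 limit, so the insurer pays the limit: $28200.
Out of pocket: $32669 − $28200 = $4469.

$4469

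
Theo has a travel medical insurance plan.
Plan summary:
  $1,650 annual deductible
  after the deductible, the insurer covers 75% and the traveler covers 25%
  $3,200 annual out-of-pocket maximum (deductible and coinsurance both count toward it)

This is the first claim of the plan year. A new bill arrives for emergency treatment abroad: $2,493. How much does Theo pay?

$1,860.75

Nothing has been paid toward the $1,650 deductible, so the first $1,650 of this charge is applied there.
After the $1,650 deductible portion, $2,493 − $1,650 = $843 is subject to coinsurance.
Traveler's 25% share of $843 is $210.75.
Traveler responsibility before any cap: $1,650 + $210.75 = $1,860.75.
Total out-of-pocket so far would be $0 + $1,860.75 = $1,860.75, below the $3,200 cap — no reduction.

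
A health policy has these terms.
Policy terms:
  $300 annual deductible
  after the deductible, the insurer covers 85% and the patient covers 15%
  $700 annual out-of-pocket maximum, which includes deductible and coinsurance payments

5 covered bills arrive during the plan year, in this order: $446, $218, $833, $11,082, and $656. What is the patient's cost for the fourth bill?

Bill 1, $446: deductible takes $300, $146 remains; patient's 15% is $21.90. Patient pays $321.90; OOP now $321.90.
Bill 2, $218: deductible already satisfied, so patient's share is 15% × $218 = $32.70. Cost to patient: $32.70. OOP to date $354.60.
Bill 3, $833: 15% coinsurance on $833 = $124.95. Patient pays $124.95; OOP now $479.55.
Bill 4, $11,082: deductible already satisfied, so patient's share is 15% × $11,082 = $1,662.30. Adding that to $479.55 gives $2,141.85, past the $700 cap; patient pays only $700 − $479.55 = $220.45.

$220.45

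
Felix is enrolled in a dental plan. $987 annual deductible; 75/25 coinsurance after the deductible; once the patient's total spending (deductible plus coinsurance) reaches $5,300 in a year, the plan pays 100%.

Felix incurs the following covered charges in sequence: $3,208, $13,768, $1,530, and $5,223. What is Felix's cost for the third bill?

$315.75

Bill 1, $3,208: deductible takes $987, $2,221 remains; 25% of $2,221 = $555.25. Patient pays $1,542.25; OOP now $1,542.25.
Bill 2, $13,768: deductible already satisfied, so patient's share is 25% × $13,768 = $3,442. Cost to patient: $3,442. OOP to date $4,984.25.
Bill 3, $1,530: deductible already satisfied, so patient's share is 25% × $1,530 = $382.50. Adding that to $4,984.25 gives $5,366.75, past the $5,300 cap; patient pays only $5,300 − $4,984.25 = $315.75.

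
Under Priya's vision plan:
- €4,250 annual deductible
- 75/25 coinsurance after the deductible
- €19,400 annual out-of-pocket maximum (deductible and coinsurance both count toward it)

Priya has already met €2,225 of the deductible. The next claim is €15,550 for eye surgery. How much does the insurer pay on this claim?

€2,225 of the €4,250 deductible is already met, leaving €2,025.
The remaining €13,525 (= €15,550 − €2,025) moves to coinsurance.
Coinsurance: €13,525 × 25% = €3,381.25.
Member responsibility before any cap: €2,025 + €3,381.25 = €5,406.25.
Cumulative spending €2,225 + €5,406.25 = €7,631.25 stays under the €19,400 maximum.
Insurer pays the balance: €15,550 − €5,406.25 = €10,143.75.

€10,143.75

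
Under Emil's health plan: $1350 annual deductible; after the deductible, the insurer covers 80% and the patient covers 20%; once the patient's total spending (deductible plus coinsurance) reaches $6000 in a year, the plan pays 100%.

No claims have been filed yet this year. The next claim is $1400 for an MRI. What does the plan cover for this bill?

$40

Nothing has been paid toward the $1350 deductible, so the first $1350 of this charge is applied there.
That leaves $1400 − $1350 = $50 for coinsurance.
Coinsurance: $50 × 20% = $10.
That puts the patient's cost at $1350 + $10 = $1360 before any cap.
Total out-of-pocket so far would be $0 + $1360 = $1360, below the $6000 cap — no reduction.
The insurer covers the remainder: $1400 − $1360 = $40.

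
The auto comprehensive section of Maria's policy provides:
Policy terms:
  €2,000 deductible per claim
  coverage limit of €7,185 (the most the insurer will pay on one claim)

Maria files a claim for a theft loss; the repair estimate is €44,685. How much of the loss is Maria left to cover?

Subtract the deductible: €44,685 − €2,000 = €42,685.
Since €42,685 > €7,185, the payout is capped at €7,185.
Policyholder's share is the uncovered remainder: €44,685 − €7,185 = €37,500.

€37,500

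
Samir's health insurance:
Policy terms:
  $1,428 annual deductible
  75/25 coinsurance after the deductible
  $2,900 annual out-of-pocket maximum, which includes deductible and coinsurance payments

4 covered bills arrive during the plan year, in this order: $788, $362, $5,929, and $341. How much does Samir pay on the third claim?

Claim 1 ($788): entire amount goes to the deductible. Patient pays $788; OOP now $788.
Claim 2 ($362): all of it applies to the deductible. Cost to patient: $362. OOP to date $1,150.
Claim 3 ($5,929): $278 to deductible, leaving $5,651; patient's 25% is $1,412.75. Patient owes $1,690.75 (running OOP $2,840.75).

$1,690.75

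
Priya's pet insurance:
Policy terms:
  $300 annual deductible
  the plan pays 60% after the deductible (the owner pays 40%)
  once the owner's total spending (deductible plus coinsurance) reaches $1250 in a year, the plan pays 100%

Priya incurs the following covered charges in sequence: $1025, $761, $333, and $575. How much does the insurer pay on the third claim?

$199.80

Bill 1, $1025: $300 finishes the deductible; $725 goes to coinsurance; 40% of $725 = $290. Cost to owner: $590. OOP to date $590. Plan pays $1025 − $590 = $435.
Bill 2, $761: deductible met; 40% of $761 = $304.40. Owner pays $304.40; OOP now $894.40. Plan pays $761 − $304.40 = $456.60.
Bill 3, $333: deductible met; 40% of $333 = $133.20. Owner pays $133.20; OOP now $1027.60. Plan pays $333 − $133.20 = $199.80.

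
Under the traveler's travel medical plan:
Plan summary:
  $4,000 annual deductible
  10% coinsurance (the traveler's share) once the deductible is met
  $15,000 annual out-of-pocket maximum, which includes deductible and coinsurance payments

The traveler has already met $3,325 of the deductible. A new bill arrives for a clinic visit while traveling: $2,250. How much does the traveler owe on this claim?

$832.50

Deductible still to meet: $4,000 − $3,325 = $675.
After the $675 deductible portion, $2,250 − $675 = $1,575 is subject to coinsurance.
Traveler's 10% share of $1,575 is $157.50.
So the traveler owes $675 + $157.50 = $832.50 before any cap.
Year-to-date out-of-pocket becomes $3,325 + $832.50 = $4,157.50, still under the $15,000 maximum, so no cap applies.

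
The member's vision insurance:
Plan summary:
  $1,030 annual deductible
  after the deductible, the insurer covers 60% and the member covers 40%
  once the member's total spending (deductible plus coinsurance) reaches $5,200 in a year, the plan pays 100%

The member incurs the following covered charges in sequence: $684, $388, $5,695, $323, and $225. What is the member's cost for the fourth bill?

$129.20

Claim 1 — $684: fully absorbed by the deductible. Cost to member: $684. OOP to date $684.
Claim 2 — $388: $346 finishes the deductible; $42 goes to coinsurance; 40% of $42 = $16.80. Member pays $362.80; OOP now $1,046.80.
Claim 3 — $5,695: deductible met; 40% of $5,695 = $2,278. Member owes $2,278 (running OOP $3,324.80).
Claim 4 — $323: 40% coinsurance on $323 = $129.20. Member owes $129.20 (running OOP $3,454).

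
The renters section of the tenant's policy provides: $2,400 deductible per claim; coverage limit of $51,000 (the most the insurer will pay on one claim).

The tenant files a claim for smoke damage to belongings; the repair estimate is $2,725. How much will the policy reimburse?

$325

After the deductible, $2,725 − $2,400 = $325 remains.
That's under the $51,000 cap, so the insurer reimburses the full $325.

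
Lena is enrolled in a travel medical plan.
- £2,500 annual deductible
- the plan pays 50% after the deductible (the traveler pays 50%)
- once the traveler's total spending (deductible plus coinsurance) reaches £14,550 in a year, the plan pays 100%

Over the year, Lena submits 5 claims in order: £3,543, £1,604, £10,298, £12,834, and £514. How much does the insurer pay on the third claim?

£5,149

Bill 1, £3,543: deductible takes £2,500, £1,043 remains; 50% of £1,043 = £521.50. Cost to traveler: £3,021.50. OOP to date £3,021.50. Plan pays £3,543 − £3,021.50 = £521.50.
Bill 2, £1,604: deductible met; 50% of £1,604 = £802. Traveler owes £802 (running OOP £3,823.50). Insurer: £1,604 − £802 = £802.
Bill 3, £10,298: deductible met; 50% of £10,298 = £5,149. Cost to traveler: £5,149. OOP to date £8,972.50. Insurer: £10,298 − £5,149 = £5,149.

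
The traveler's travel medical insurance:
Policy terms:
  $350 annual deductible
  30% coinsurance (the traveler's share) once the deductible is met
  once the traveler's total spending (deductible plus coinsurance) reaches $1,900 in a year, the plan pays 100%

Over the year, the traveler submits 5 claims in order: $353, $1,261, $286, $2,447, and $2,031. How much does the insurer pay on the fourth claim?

$1,712.90

Claim 1 ($353): $350 to deductible, leaving $3; traveler's 30% is $0.90. Traveler pays $350.90; OOP now $350.90. Plan pays $353 − $350.90 = $2.10.
Claim 2 ($1,261): deductible met; 30% of $1,261 = $378.30. Traveler owes $378.30 (running OOP $729.20). Insurer: $1,261 − $378.30 = $882.70.
Claim 3 ($286): deductible met; 30% of $286 = $85.80. Traveler pays $85.80; OOP now $815. Insurer: $286 − $85.80 = $200.20.
Claim 4 ($2,447): deductible met; 30% of $2,447 = $734.10. Traveler pays $734.10; OOP now $1,549.10. Plan pays $2,447 − $734.10 = $1,712.90.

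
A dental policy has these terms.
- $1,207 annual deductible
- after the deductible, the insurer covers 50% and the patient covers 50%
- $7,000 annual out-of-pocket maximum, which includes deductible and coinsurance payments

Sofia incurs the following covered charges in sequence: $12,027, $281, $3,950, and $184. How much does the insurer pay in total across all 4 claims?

$9,442

Claim 1 — $12,027: deductible takes $1,207, $10,820 remains; 50% of $10,820 = $5,410. Patient pays $6,617; OOP now $6,617. Insurer: $12,027 − $6,617 = $5,410.
Claim 2 — $281: deductible met; 50% of $281 = $140.50. Patient owes $140.50 (running OOP $6,757.50). Plan pays $281 − $140.50 = $140.50.
Claim 3 — $3,950: deductible already satisfied, so patient's share is 50% × $3,950 = $1,975. OOP would hit $8,732.50 > $7,000, so the cap limits the patient to $7,000 − $6,757.50 = $242.50. Insurer: $3,950 − $242.50 = $3,707.50.
Claim 4 — $184: deductible met; 50% of $184 = $92. Adding that to $7,000 gives $7,092, past the $7,000 cap; patient pays only $7,000 − $7,000 = $0. Plan pays $184 − $0 = $184.
Insurer total: $5,410 + $140.50 + $3,707.50 + $184 = $9,442.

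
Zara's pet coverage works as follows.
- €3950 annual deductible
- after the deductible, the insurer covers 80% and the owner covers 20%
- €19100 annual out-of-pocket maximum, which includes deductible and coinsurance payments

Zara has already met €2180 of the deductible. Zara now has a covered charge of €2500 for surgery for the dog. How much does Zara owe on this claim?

€1916

€2180 of the €3950 deductible is already met, leaving €1770.
After the €1770 deductible portion, €2500 − €1770 = €730 is subject to coinsurance.
20% of €730 = €146 falls to the owner.
So the owner owes €1770 + €146 = €1916 before any cap.
Year-to-date out-of-pocket becomes €2180 + €1916 = €4096, still under the €19100 maximum, so no cap applies.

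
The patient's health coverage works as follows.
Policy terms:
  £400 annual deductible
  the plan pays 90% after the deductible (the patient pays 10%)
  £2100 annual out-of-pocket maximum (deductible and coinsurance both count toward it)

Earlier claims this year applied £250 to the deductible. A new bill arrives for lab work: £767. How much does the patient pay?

£250 of the £400 deductible is already met, leaving £150.
After the £150 deductible portion, £767 − £150 = £617 is subject to coinsurance.
10% of £617 = £61.70 falls to the patient.
So the patient owes £150 + £61.70 = £211.70 before any cap.
Year-to-date out-of-pocket becomes £250 + £211.70 = £461.70, still under the £2100 maximum, so no cap applies.

£211.70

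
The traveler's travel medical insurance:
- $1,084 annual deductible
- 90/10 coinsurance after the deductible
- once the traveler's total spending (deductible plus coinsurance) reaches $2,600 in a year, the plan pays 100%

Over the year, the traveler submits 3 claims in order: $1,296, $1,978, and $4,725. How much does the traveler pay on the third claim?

$472.50

Bill 1, $1,296: deductible takes $1,084, $212 remains; 10% of $212 = $21.20. Traveler owes $1,105.20 (running OOP $1,105.20).
Bill 2, $1,978: deductible met; 10% of $1,978 = $197.80. Cost to traveler: $197.80. OOP to date $1,303.
Bill 3, $4,725: 10% coinsurance on $4,725 = $472.50. Traveler owes $472.50 (running OOP $1,775.50).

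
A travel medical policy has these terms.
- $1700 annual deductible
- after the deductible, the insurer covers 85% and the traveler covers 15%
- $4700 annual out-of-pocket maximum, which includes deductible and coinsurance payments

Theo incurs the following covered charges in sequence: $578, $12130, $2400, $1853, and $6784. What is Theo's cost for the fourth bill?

Bill 1, $578: all of it applies to the deductible. Cost to traveler: $578. OOP to date $578.
Bill 2, $12130: $1122 finishes the deductible; $11008 goes to coinsurance; traveler's 15% is $1651.20. Traveler pays $2773.20; OOP now $3351.20.
Bill 3, $2400: deductible met; 15% of $2400 = $360. Traveler pays $360; OOP now $3711.20.
Bill 4, $1853: deductible met; 15% of $1853 = $277.95. Traveler owes $277.95 (running OOP $3989.15).

$277.95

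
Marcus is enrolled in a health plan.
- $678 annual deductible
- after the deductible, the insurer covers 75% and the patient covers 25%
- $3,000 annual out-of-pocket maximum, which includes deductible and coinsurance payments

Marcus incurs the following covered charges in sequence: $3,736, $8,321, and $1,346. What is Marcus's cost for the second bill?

Claim 1 — $3,736: deductible takes $678, $3,058 remains; coinsurance $3,058 × 25% = $764.50. Cost to patient: $1,442.50. OOP to date $1,442.50.
Claim 2 — $8,321: deductible already satisfied, so patient's share is 25% × $8,321 = $2,080.25. That would push OOP to $3,522.75, over the $3,000 cap, so patient pays $3,000 − $1,442.50 = $1,557.50.

$1,557.50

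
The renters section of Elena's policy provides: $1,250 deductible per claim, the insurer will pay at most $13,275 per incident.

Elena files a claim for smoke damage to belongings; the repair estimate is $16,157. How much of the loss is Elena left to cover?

$2,882

Subtract the deductible: $16,157 − $1,250 = $14,907.
The $13,275 per-incident cap binds; insurer pays $13,275.
The tenant bears the rest of the original loss: $16,157 − $13,275 = $2,882.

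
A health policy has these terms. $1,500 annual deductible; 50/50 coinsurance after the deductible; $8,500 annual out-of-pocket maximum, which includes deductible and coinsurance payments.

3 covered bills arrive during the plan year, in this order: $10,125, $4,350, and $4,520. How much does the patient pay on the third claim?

$512.50

Claim 1 ($10,125): deductible takes $1,500, $8,625 remains; coinsurance $8,625 × 50% = $4,312.50. Patient pays $5,812.50; OOP now $5,812.50.
Claim 2 ($4,350): deductible already satisfied, so patient's share is 50% × $4,350 = $2,175. Cost to patient: $2,175. OOP to date $7,987.50.
Claim 3 ($4,520): deductible met; 50% of $4,520 = $2,260. OOP would hit $10,247.50 > $8,500, so the cap limits the patient to $8,500 − $7,987.50 = $512.50.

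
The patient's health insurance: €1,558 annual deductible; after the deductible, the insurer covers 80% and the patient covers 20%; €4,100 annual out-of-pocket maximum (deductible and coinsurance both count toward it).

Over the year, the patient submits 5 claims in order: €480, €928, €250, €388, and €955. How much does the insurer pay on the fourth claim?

Claim 1 (€480): fully absorbed by the deductible. Cost to patient: €480. OOP to date €480. Insurer: €480 − €480 = €0.
Claim 2 (€928): entire amount goes to the deductible. Cost to patient: €928. OOP to date €1,408. Insurer: €928 − €928 = €0.
Claim 3 (€250): €150 to deductible, leaving €100; 20% of €100 = €20. Patient pays €170; OOP now €1,578. Insurer: €250 − €170 = €80.
Claim 4 (€388): deductible met; 20% of €388 = €77.60. Patient pays €77.60; OOP now €1,655.60. Plan pays €388 − €77.60 = €310.40.

€310.40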